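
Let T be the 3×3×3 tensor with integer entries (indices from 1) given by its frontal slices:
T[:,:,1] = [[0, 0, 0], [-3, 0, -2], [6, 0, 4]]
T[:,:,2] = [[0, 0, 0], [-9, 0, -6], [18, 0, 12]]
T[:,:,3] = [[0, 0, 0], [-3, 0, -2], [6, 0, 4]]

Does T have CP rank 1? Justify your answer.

Yes

The mode-1 fibre T[:,1,1] = [0, -3, 6] gives a = [0, 1, -2] (primitive direction); the mode-2 fibre T[2,:,1] = [-3, 0, -2] gives b = [3, 0, 2]; then c[k] = T[2,1,k] / (a[2]·b[1]) = [-3, -9, -3] / 3 = [-1, -3, -1].
Expanding [0, 1, -2] ⊗ [3, 0, 2] ⊗ [-1, -3, -1] reproduces all 27 entries of T, so T = [0, 1, -2] ⊗ [3, 0, 2] ⊗ [-1, -3, -1] and rank(T) ≤ 1.
Equivalently every frontal slice T[:,:,k] is c[k] times the rank-1 matrix [0, 1, -2] ⊗ [3, 0, 2]. So T has rank 1 (it is nonzero).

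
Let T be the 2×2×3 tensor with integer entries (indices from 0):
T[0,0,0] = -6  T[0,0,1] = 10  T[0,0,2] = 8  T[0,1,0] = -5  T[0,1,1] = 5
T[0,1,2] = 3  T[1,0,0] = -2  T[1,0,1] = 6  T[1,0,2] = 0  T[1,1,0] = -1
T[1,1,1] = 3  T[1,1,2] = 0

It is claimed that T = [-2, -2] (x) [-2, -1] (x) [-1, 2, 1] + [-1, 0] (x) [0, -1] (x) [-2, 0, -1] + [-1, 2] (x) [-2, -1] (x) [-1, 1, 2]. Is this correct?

Reconstruct entry (1,0,0) from the claimed factors: Σₗ aₗ[1]bₗ[0]cₗ[0] = (-2)·(-2)·(-1) + (0)·(0)·(-2) + (2)·(-2)·(-1) = 0, but T[1,0,0] = -2. The claim is false.

No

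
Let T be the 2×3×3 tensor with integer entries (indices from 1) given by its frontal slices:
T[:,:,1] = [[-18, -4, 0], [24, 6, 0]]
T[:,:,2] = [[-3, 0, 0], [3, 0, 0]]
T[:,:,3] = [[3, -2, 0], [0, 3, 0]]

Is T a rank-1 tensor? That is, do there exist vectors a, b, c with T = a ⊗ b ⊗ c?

No

The mode-2 unfolding of T (rows indexed by j, columns by (i,k) = (1,1), (1,2), (1,3), (2,1), (2,2), (2,3)) is [[-18, -3, 3, 24, 3, 0], [-4, 0, -2, 6, 0, 3], [0, 0, 0, 0, 0, 0]].
There the 2×2 minor on rows j ∈ {1, 2}, columns (i,k) ∈ {(1,1), (1,2)} is det [[-18, -3], [-4, 0]] = -12 ≠ 0, so this unfolding has rank ≥ 2; CP rank is at least every unfolding rank, so rank(T) ≥ 2.
In particular rank(T) ≥ 2 > 1, so T is not rank-1.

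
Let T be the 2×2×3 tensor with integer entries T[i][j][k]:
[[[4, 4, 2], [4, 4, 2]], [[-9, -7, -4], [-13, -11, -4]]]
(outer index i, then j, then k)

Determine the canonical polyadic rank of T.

3

Lower bound: the mode-3 unfolding of T (rows indexed by k, columns by (i,j) = (0,0), (0,1), (1,0), (1,1)) is [[4, 4, -9, -13], [4, 4, -7, -11], [2, 2, -4, -4]].
There the 3×3 minor on rows k ∈ {0, 1, 2}, columns (i,j) ∈ {(0,0), (1,0), (1,1)} is det [[4, -9, -13], [4, -7, -11], [2, -4, -4]] = 16 ≠ 0, so this unfolding has rank ≥ 3; CP rank is at least every unfolding rank, so rank(T) ≥ 3. (This is only a lower bound: in general the CP rank may exceed every unfolding rank, so we still need to exhibit 3 rank-1 terms summing to T.)
Upper bound: T is a sum of 3 rank-1 terms, T = [0, 1] (x) [1, 1] (x) [-1, 1, -2] + [0, 1] (x) [1, 2] (x) [-4, -4, 0] + [1, -1] (x) [1, 1] (x) [4, 4, 2] (one valid choice — decompositions are not unique — normalised so each a, b is primitive with positive first nonzero entry; check it by expanding all entries), so rank(T) ≤ 3.
These bounds meet, so rank(T) = 3.
Check entry T[1,1,2] = -4: (1)·(1)·(-2) + (1)·(2)·(0) + (-1)·(1)·(2) = -4.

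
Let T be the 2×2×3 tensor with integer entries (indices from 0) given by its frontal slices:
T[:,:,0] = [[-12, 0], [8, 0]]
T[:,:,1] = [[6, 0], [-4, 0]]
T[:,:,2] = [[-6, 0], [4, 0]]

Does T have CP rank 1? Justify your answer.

Yes

If T = a ∘ b ∘ c then every fibre of T is a multiple of the corresponding factor, so read the factors off the fibres through the nonzero entry T[0,0,0] = -12.
The mode-1 fibre T[:,0,0] = [-12, 8] gives a = [3, -2] (primitive direction); the mode-2 fibre T[0,:,0] = [-12, 0] gives b = [1, 0]; then c[k] = T[0,0,k] / (a[0]·b[0]) = [-12, 6, -6] / 3 = [-4, 2, -2].
Expanding [3, -2] ∘ [1, 0] ∘ [-4, 2, -2] reproduces all 12 entries of T, so T = [3, -2] ∘ [1, 0] ∘ [-4, 2, -2] and rank(T) ≤ 1.
Equivalently every frontal slice T[:,:,k] is c[k] times the rank-1 matrix [3, -2] ∘ [1, 0]. So T has rank 1 (it is nonzero).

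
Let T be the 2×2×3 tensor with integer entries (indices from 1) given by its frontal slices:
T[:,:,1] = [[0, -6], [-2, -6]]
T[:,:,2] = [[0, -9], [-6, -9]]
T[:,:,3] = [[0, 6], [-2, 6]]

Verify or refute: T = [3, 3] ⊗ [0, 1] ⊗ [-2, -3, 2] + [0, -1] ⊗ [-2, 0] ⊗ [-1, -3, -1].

Yes

Reconstruct entrywise from the claimed factors. For example, T[2,2,2] = -9 and Σₗ aₗ[2]bₗ[2]cₗ[2] = (3)·(1)·(-3) + (-1)·(0)·(-3) = -9; checking all 12 entries, every one matches. The claim holds.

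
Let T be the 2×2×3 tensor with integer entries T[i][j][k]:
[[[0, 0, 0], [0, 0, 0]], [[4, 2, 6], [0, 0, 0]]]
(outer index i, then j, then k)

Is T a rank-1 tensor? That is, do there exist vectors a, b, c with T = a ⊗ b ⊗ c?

Yes

If T = a ⊗ b ⊗ c then every fibre of T is a multiple of the corresponding factor, so read the factors off the fibres through the nonzero entry T[1,0,0] = 4.
The mode-1 fibre T[:,0,0] = [0, 4] gives a = [0, 1] (primitive direction); the mode-2 fibre T[1,:,0] = [4, 0] gives b = [1, 0]; then c[k] = T[1,0,k] / (a[1]·b[0]) = [4, 2, 6] / 1 = [4, 2, 6].
Expanding [0, 1] ⊗ [1, 0] ⊗ [4, 2, 6] reproduces all 12 entries of T, so T = [0, 1] ⊗ [1, 0] ⊗ [4, 2, 6] and rank(T) ≤ 1.
Equivalently every frontal slice T[:,:,k] is c[k] times the rank-1 matrix [0, 1] ⊗ [1, 0]. So T has rank 1 (it is nonzero).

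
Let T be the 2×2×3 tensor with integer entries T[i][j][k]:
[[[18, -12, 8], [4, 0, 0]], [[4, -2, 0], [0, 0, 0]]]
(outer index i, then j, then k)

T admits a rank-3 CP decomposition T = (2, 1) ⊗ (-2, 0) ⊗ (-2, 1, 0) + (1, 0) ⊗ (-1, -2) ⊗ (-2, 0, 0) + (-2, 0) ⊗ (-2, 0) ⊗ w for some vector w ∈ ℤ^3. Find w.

Subtract the known terms from T to get the rank-1 residual R = (-2, 0) ⊗ (-2, 0) ⊗ w, so R[i,j,k] = a[i]·b[j]·w[k]. Pick indices with nonzero a[0]·b[0] = (-2)·(-2) = 4. Only the fibre through (0,0,·) is needed: R[0,0,:] = T[0,0,:] − Σₗ aₗ[0]bₗ[0]cₗ = [18, -12, 8] − (2)·(-2)·(-2, 1, 0) − (1)·(-1)·(-2, 0, 0) = [8, -8, 8]. Then w[k] = R[0,0,k] / 4 for each k, giving w = [8, -8, 8] / 4 = (2, -2, 2).

w = (2, -2, 2)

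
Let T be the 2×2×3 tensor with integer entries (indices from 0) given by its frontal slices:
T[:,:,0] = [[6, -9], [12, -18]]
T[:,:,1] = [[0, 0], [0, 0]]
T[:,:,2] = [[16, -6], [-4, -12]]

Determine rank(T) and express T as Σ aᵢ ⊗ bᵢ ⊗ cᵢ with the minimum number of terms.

Lower bound: the mode-1 unfolding of T (rows indexed by i, columns by (j,k) = (0,0), (0,1), (0,2), (1,0), (1,1), (1,2)) is [[6, 0, 16, -9, 0, -6], [12, 0, -4, -18, 0, -12]].
There the 2×2 minor on rows i ∈ {0, 1}, columns (j,k) ∈ {(0,0), (0,2)} is det [[6, 16], [12, -4]] = -216 ≠ 0, so this unfolding has rank ≥ 2; CP rank is at least every unfolding rank, so rank(T) ≥ 2. (Flattening ranks never certify an upper bound on CP rank; for that we must actually write T with 2 rank-1 terms.)
Upper bound — finding two terms. Write S_k = T[:,:,k] for the frontal slices: S₀ = [[6, -9], [12, -18]], S₁ = [[0, 0], [0, 0]], S₂ = [[16, -6], [-4, -12]].
If T = a₁ ⊗ b₁ ⊗ c₁ + a₂ ⊗ b₂ ⊗ c₂ then each S_k = c₁[k]·a₁b₁ᵀ + c₂[k]·a₂b₂ᵀ. S₀ and S₂ are linearly independent, so a₁b₁ᵀ and a₂b₂ᵀ must span the same plane of matrices: they are the rank-1 matrices of the form x·S₀ + y·S₂.
det(x·S₀ + y·S₂) is −324·xy − 216·y² = (-108)·(3·x + 2·y)(y), vanishing at (x:y) = (2:-3) and (1:0).
M₁ = 2·S₀ − 3·S₂ = [[-36, 0], [36, 0]] = (-36)·(1, -1)(1, 0)ᵀ and M₂ = S₀ = [[6, -9], [12, -18]] = 3·(1, 2)(2, -3)ᵀ, so take a₁ = (1, -1), b₁ = (1, 0), a₂ = (1, 2), b₂ = (2, -3).
Each slice is an integer combination of E₁ = a₁b₁ᵀ and E₂ = a₂b₂ᵀ: S₀ = 3·E₂, S₁ = 0, S₂ = 12·E₁ + 2·E₂; reading off coefficients, c₁ = (0, 0, 12) and c₂ = (3, 0, 2).
Hence T = (1, -1) ⊗ (1, 0) ⊗ (0, 0, 12) + (1, 2) ⊗ (2, -3) ⊗ (3, 0, 2), so rank(T) ≤ 2.
These bounds meet, so rank(T) = 2.

rank(T) = 2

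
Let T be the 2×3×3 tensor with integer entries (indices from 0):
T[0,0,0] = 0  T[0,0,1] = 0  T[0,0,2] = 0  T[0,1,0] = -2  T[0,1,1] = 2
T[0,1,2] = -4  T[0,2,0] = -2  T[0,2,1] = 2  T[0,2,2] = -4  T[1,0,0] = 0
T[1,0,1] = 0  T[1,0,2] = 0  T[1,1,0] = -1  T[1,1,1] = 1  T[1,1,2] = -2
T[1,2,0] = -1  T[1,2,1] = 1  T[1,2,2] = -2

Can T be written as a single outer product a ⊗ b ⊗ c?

If T = a ⊗ b ⊗ c then every fibre of T is a multiple of the corresponding factor, so read the factors off the fibres through the nonzero entry T[0,1,0] = -2.
The mode-1 fibre T[:,1,0] = [-2, -1] gives a = [2, 1] (primitive direction); the mode-2 fibre T[0,:,0] = [0, -2, -2] gives b = [0, 1, 1]; then c[k] = T[0,1,k] / (a[0]·b[1]) = [-2, 2, -4] / 2 = [-1, 1, -2].
Expanding [2, 1] ⊗ [0, 1, 1] ⊗ [-1, 1, -2] reproduces all 18 entries of T, so T = [2, 1] ⊗ [0, 1, 1] ⊗ [-1, 1, -2] and rank(T) ≤ 1.
Equivalently every frontal slice T[:,:,k] is c[k] times the rank-1 matrix [2, 1] ⊗ [0, 1, 1]. So T has rank 1 (it is nonzero).

Yes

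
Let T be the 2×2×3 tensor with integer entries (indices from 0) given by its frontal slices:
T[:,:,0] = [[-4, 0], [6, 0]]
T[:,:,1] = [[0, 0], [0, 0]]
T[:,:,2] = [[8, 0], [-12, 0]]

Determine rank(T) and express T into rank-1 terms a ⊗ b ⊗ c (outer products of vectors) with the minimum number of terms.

Lower bound: T ≠ 0 (e.g. T[0,0,0] = -4), so rank(T) ≥ 1.
Upper bound: if T = a ⊗ b ⊗ c then every fibre of T is a multiple of the corresponding factor, so read the factors off the fibres through the nonzero entry T[0,0,0] = -4.
The mode-1 fibre T[:,0,0] = [-4, 6] gives a = (2, -3) (primitive direction); the mode-2 fibre T[0,:,0] = [-4, 0] gives b = (1, 0); then c[k] = T[0,0,k] / (a[0]·b[0]) = [-4, 0, 8] / 2 = (-2, 0, 4).
Expanding (2, -3) ⊗ (1, 0) ⊗ (-2, 0, 4) reproduces all 12 entries of T, so T = (2, -3) ⊗ (1, 0) ⊗ (-2, 0, 4) and rank(T) ≤ 1.
These bounds meet, so rank(T) = 1.

rank(T) = 1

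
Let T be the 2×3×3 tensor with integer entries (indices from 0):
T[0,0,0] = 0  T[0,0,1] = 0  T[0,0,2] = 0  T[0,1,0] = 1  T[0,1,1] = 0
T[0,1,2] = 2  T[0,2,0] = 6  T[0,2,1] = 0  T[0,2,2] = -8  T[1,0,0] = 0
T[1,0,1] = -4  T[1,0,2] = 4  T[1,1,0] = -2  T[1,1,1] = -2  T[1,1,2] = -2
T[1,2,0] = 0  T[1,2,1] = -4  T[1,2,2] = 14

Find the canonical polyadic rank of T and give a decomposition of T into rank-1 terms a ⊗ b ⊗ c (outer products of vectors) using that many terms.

Lower bound: the mode-3 unfolding of T (rows indexed by k, columns by (i,j) = (0,0), (0,1), (0,2), (1,0), (1,1), (1,2)) is [[0, 1, 6, 0, -2, 0], [0, 0, 0, -4, -2, -4], [0, 2, -8, 4, -2, 14]].
There the 3×3 minor on rows k ∈ {0, 1, 2}, columns (i,j) ∈ {(0,1), (0,2), (1,0)} is det [[1, 6, 0], [0, 0, -4], [2, -8, 4]] = -80 ≠ 0, so this unfolding has rank ≥ 3; CP rank is at least every unfolding rank, so rank(T) ≥ 3. (This is only a lower bound: in general the CP rank may exceed every unfolding rank, so we still need to exhibit 3 rank-1 terms summing to T.)
Upper bound: T is a sum of 3 rank-1 terms, T = [0, 1] ⊗ [2, 1, 2] ⊗ [0, -2, 2] + [1, -2] ⊗ [0, 1, -2] ⊗ [1, 0, 2] + [2, -1] ⊗ [0, 0, 1] ⊗ [4, 0, -2] (written with every a and b primitive with positive leading entry and the scale carried by c; CP decompositions are not unique, and this one is verified by expanding entrywise), so rank(T) ≤ 3.
These bounds meet, so rank(T) = 3.

rank(T) = 3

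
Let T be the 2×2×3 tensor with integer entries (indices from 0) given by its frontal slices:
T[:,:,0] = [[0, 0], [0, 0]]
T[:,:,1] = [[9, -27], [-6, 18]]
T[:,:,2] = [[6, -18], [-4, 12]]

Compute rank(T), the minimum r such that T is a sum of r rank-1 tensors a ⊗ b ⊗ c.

1

Lower bound: T ≠ 0 (e.g. T[0,0,1] = 9), so rank(T) ≥ 1.
Upper bound: if T = a ⊗ b ⊗ c then every fibre of T is a multiple of the corresponding factor, so read the factors off the fibres through the nonzero entry T[0,0,1] = 9.
The mode-1 fibre T[:,0,1] = [9, -6] gives a = [3, -2] (primitive direction); the mode-2 fibre T[0,:,1] = [9, -27] gives b = [1, -3]; then c[k] = T[0,0,k] / (a[0]·b[0]) = [0, 9, 6] / 3 = [0, 3, 2].
Expanding [3, -2] ⊗ [1, -3] ⊗ [0, 3, 2] reproduces all 12 entries of T, so T = [3, -2] ⊗ [1, -3] ⊗ [0, 3, 2] and rank(T) ≤ 1.
These bounds meet, so rank(T) = 1.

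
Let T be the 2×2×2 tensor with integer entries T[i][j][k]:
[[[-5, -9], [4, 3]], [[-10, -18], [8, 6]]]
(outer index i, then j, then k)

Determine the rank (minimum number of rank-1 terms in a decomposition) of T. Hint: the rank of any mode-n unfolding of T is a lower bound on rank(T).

Lower bound: in the mode-3 unfolding of T (rows indexed by k, columns by (i,j)) the 2×2 minor on rows k ∈ {0, 1}, columns (i,j) ∈ {(0,0), (0,1)} is det [[-5, 4], [-9, 3]] = 21 ≠ 0, so that unfolding has rank ≥ 2 and hence rank(T) ≥ 2 (CP rank is at least every unfolding rank, though it can be larger).
Upper bound: T[i,:,:] = a[i]·M for every slice, with a = [1, 2] and M = [[-5, -9], [4, 3]] (rows j, columns k).
Splitting M by its rows (j = 0, 1), M = [1, 0][-5, -9]ᵀ + [0, 1][4, 3]ᵀ.
Hence T = [1, 2] (x) [1, 0] (x) [-5, -9] + [1, 2] (x) [0, 1] (x) [4, 3], so rank(T) ≤ 2.
These bounds meet, so rank(T) = 2.

2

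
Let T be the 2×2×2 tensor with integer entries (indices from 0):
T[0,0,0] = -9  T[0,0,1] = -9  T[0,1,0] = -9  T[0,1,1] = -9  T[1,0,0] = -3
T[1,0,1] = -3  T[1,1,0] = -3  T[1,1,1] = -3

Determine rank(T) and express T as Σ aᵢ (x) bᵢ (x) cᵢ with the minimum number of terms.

Lower bound: T ≠ 0 (e.g. T[0,0,0] = -9), so rank(T) ≥ 1.
Upper bound: if T = a (x) b (x) c then every fibre of T is a multiple of the corresponding factor, so read the factors off the fibres through the nonzero entry T[0,0,0] = -9.
The mode-1 fibre T[:,0,0] = [-9, -3] gives a = (3, 1) (primitive direction); the mode-2 fibre T[0,:,0] = [-9, -9] gives b = (1, 1); then c[k] = T[0,0,k] / (a[0]·b[0]) = [-9, -9] / 3 = (-3, -3).
Expanding (3, 1) (x) (1, 1) (x) (-3, -3) reproduces all 8 entries of T, so T = (3, 1) (x) (1, 1) (x) (-3, -3) and rank(T) ≤ 1.
These bounds meet, so rank(T) = 1.

rank(T) = 1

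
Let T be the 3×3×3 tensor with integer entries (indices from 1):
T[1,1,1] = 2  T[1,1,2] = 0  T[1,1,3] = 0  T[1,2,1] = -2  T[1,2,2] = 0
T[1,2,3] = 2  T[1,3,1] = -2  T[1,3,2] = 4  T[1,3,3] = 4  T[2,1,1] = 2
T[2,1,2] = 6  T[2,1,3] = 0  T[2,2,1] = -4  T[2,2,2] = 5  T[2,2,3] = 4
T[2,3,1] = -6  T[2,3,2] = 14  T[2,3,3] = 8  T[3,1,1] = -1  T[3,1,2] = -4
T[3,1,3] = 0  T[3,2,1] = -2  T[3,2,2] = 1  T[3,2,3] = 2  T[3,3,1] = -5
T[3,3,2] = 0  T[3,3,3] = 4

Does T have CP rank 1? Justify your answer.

No

The mode-2 unfolding of T (rows indexed by j, columns by (i,k) = (1,1), (1,2), (1,3), (2,1), (2,2), (2,3), (3,1), (3,2), (3,3)) is [[2, 0, 0, 2, 6, 0, -1, -4, 0], [-2, 0, 2, -4, 5, 4, -2, 1, 2], [-2, 4, 4, -6, 14, 8, -5, 0, 4]].
There the 3×3 minor on rows j ∈ {1, 2, 3}, columns (i,k) ∈ {(1,1), (1,2), (1,3)} is det [[2, 0, 0], [-2, 0, 2], [-2, 4, 4]] = -16 ≠ 0, so this unfolding has rank ≥ 3; CP rank is at least every unfolding rank, so rank(T) ≥ 3.
In particular rank(T) ≥ 3 > 1, so T is not rank-1.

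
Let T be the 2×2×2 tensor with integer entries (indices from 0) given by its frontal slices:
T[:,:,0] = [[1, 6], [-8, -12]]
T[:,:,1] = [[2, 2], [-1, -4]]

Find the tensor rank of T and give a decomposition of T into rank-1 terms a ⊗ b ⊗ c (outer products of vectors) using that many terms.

Lower bound: the mode-3 unfolding of T (rows indexed by k, columns by (i,j) = (0,0), (0,1), (1,0), (1,1)) is [[1, 6, -8, -12], [2, 2, -1, -4]].
There the 2×2 minor on rows k ∈ {0, 1}, columns (i,j) ∈ {(0,0), (0,1)} is det [[1, 6], [2, 2]] = -10 ≠ 0, so this unfolding has rank ≥ 2; CP rank is at least every unfolding rank, so rank(T) ≥ 2. (Unfolding ranks only ever bound the CP rank from below — rank(T) can be strictly larger than all of them — so the matching upper bound has to come from an explicit 2-term decomposition.)
Upper bound — finding two terms. Write S_k = T[:,:,k] for the frontal slices: S₀ = [[1, 6], [-8, -12]], S₁ = [[2, 2], [-1, -4]].
If T = a₁ ⊗ b₁ ⊗ c₁ + a₂ ⊗ b₂ ⊗ c₂ then each S_k = c₁[k]·a₁b₁ᵀ + c₂[k]·a₂b₂ᵀ. S₀ and S₁ are linearly independent, so a₁b₁ᵀ and a₂b₂ᵀ must span the same plane of matrices: they are the rank-1 matrices of the form x·S₀ + y·S₁.
det(x·S₀ + y·S₁) is 36·x² − 6·xy − 6·y² = 6·(2·x − y)(3·x + y), vanishing at (x:y) = (1:2) and (1:-3).
M₁ = S₀ + 2·S₁ = [[5, 10], [-10, -20]] = 5·[1, -2][1, 2]ᵀ and M₂ = S₀ − 3·S₁ = [[-5, 0], [-5, 0]] = (-5)·[1, 1][1, 0]ᵀ, so take a₁ = [1, -2], b₁ = [1, 2], a₂ = [1, 1], b₂ = [1, 0].
Each slice is an integer combination of E₁ = a₁b₁ᵀ and E₂ = a₂b₂ᵀ: S₀ = 3·E₁ − 2·E₂, S₁ = E₁ + E₂; reading off coefficients, c₁ = [3, 1] and c₂ = [-2, 1].
Hence T = [1, -2] ⊗ [1, 2] ⊗ [3, 1] + [1, 1] ⊗ [1, 0] ⊗ [-2, 1], so rank(T) ≤ 2.
These bounds meet, so rank(T) = 2.

rank(T) = 2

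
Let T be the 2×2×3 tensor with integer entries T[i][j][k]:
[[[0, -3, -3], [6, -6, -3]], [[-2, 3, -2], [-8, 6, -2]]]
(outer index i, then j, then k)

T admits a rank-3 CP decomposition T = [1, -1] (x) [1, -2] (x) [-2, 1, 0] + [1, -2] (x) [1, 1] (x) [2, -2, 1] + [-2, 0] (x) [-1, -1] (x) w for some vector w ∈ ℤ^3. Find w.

Subtract the known terms from T to get the rank-1 residual R = [-2, 0] (x) [-1, -1] (x) w, so R[i,j,k] = a[i]·b[j]·w[k]. Pick indices with nonzero a[0]·b[0] = (-2)·(-1) = 2. Only the fibre through (0,0,·) is needed: R[0,0,:] = T[0,0,:] − Σₗ aₗ[0]bₗ[0]cₗ = [0, -3, -3] − (1)·(1)·[-2, 1, 0] − (1)·(1)·[2, -2, 1] = [0, -2, -4]. Then w[k] = R[0,0,k] / 2 for each k, giving w = [0, -2, -4] / 2 = [0, -1, -2].

w = [0, -1, -2]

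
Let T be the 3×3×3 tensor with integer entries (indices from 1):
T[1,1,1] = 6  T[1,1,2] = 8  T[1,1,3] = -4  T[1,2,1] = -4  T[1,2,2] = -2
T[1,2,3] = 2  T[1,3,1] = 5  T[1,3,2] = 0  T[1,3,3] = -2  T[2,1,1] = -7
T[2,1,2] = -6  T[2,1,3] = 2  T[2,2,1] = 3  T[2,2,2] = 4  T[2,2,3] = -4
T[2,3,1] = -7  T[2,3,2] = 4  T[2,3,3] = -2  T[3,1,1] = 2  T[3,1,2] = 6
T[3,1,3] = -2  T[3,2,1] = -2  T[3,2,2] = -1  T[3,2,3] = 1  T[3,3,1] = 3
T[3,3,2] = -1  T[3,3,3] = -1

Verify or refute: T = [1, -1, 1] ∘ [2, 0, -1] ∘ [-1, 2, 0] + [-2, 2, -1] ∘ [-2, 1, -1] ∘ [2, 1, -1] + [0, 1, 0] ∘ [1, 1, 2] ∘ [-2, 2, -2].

Reconstruct entry (2,1,1) from the claimed factors: Σₗ aₗ[2]bₗ[1]cₗ[1] = (-1)·(2)·(-1) + (2)·(-2)·(2) + (1)·(1)·(-2) = -8, but T[2,1,1] = -7. The claim is false.

No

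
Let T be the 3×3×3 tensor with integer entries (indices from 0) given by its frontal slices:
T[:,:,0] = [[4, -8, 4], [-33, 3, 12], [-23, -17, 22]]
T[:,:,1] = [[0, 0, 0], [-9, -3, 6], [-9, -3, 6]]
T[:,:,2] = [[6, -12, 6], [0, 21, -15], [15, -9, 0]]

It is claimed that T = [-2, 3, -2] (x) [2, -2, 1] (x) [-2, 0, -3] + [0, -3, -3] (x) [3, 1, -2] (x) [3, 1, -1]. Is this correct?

Reconstruct entry (0,0,0) from the claimed factors: Σₗ aₗ[0]bₗ[0]cₗ[0] = (-2)·(2)·(-2) + (0)·(3)·(3) = 8, but T[0,0,0] = 4. The claim is false.

No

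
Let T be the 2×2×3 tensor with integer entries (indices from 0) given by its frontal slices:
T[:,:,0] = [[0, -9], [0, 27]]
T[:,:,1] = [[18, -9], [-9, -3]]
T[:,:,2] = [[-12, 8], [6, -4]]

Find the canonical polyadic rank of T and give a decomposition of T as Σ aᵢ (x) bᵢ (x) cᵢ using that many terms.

rank(T) = 2

Lower bound: the mode-1 unfolding of T (rows indexed by i, columns by (j,k) = (0,0), (0,1), (0,2), (1,0), (1,1), (1,2)) is [[0, 18, -12, -9, -9, 8], [0, -9, 6, 27, -3, -4]].
There the 2×2 minor on rows i ∈ {0, 1}, columns (j,k) ∈ {(0,1), (1,0)} is det [[18, -9], [-9, 27]] = 405 ≠ 0, so this unfolding has rank ≥ 2; CP rank is at least every unfolding rank, so rank(T) ≥ 2. (Flattening ranks never certify an upper bound on CP rank; for that we must actually write T with 2 rank-1 terms.)
Upper bound — finding two terms. Write S_k = T[:,:,k] for the frontal slices: S₀ = [[0, -9], [0, 27]], S₁ = [[18, -9], [-9, -3]], S₂ = [[-12, 8], [6, -4]].
If T = a₁ (x) b₁ (x) c₁ + a₂ (x) b₂ (x) c₂ then each S_k = c₁[k]·a₁b₁ᵀ + c₂[k]·a₂b₂ᵀ. S₀ and S₁ are linearly independent, so a₁b₁ᵀ and a₂b₂ᵀ must span the same plane of matrices: they are the rank-1 matrices of the form x·S₀ + y·S₁.
det(x·S₀ + y·S₁) is 405·xy − 135·y² = 135·(3·x − y)(y), vanishing at (x:y) = (1:3) and (1:0).
M₁ = S₀ + 3·S₁ = [[54, -36], [-27, 18]] = 9·[2, -1][3, -2]ᵀ and M₂ = S₀ = [[0, -9], [0, 27]] = (-9)·[1, -3][0, 1]ᵀ, so take a₁ = [2, -1], b₁ = [3, -2], a₂ = [1, -3], b₂ = [0, 1].
Each slice is an integer combination of E₁ = a₁b₁ᵀ and E₂ = a₂b₂ᵀ: S₀ = −9·E₂, S₁ = 3·E₁ + 3·E₂, S₂ = −2·E₁; reading off coefficients, c₁ = [0, 3, -2] and c₂ = [-9, 3, 0].
Hence T = [2, -1] (x) [3, -2] (x) [0, 3, -2] + [1, -3] (x) [0, 1] (x) [-9, 3, 0], so rank(T) ≤ 2.
These bounds meet, so rank(T) = 2.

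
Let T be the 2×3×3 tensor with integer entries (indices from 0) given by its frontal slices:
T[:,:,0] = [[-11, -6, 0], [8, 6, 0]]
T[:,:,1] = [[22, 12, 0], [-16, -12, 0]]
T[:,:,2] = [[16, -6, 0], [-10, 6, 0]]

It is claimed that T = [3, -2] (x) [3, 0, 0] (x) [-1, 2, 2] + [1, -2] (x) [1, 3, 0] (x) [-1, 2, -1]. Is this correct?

No

Reconstruct entry (0,0,0) from the claimed factors: Σₗ aₗ[0]bₗ[0]cₗ[0] = (3)·(3)·(-1) + (1)·(1)·(-1) = -10, but T[0,0,0] = -11. The claim is false.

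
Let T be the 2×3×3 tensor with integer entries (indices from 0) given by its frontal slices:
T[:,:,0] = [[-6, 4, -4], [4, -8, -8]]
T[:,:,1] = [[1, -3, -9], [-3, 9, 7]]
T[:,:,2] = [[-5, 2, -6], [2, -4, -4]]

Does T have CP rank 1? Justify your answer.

The mode-2 unfolding of T (rows indexed by j, columns by (i,k) = (0,0), (0,1), (0,2), (1,0), (1,1), (1,2)) is [[-6, 1, -5, 4, -3, 2], [4, -3, 2, -8, 9, -4], [-4, -9, -6, -8, 7, -4]].
There the 3×3 minor on rows j ∈ {0, 1, 2}, columns (i,k) ∈ {(0,0), (0,1), (0,2)} is det [[-6, 1, -5], [4, -3, 2], [-4, -9, -6]] = 40 ≠ 0, so this unfolding has rank ≥ 3; CP rank is at least every unfolding rank, so rank(T) ≥ 3.
In particular rank(T) ≥ 3 > 1, so T is not rank-1.

No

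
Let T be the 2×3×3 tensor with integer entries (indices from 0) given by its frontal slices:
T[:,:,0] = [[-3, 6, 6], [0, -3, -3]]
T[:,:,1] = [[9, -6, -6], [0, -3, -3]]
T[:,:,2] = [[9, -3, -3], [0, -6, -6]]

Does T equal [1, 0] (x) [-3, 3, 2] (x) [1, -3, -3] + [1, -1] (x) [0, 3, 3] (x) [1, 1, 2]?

Reconstruct entry (0,2,0) from the claimed factors: Σₗ aₗ[0]bₗ[2]cₗ[0] = (1)·(2)·(1) + (1)·(3)·(1) = 5, but T[0,2,0] = 6. The claim is false.

No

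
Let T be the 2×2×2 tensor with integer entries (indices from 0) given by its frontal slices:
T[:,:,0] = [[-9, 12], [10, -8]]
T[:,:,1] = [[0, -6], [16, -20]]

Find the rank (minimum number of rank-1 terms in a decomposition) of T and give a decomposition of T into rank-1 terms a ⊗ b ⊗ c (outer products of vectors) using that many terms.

rank(T) = 2

Lower bound: the mode-3 unfolding of T (rows indexed by k, columns by (i,j) = (0,0), (0,1), (1,0), (1,1)) is [[-9, 12, 10, -8], [0, -6, 16, -20]].
There the 2×2 minor on rows k ∈ {0, 1}, columns (i,j) ∈ {(0,0), (0,1)} is det [[-9, 12], [0, -6]] = 54 ≠ 0, so this unfolding has rank ≥ 2; CP rank is at least every unfolding rank, so rank(T) ≥ 2. (This is only a lower bound: in general the CP rank may exceed every unfolding rank, so we still need to exhibit 2 rank-1 terms summing to T.)
Upper bound — finding two terms. Write S_k = T[:,:,k] for the frontal slices: S₀ = [[-9, 12], [10, -8]], S₁ = [[0, -6], [16, -20]].
If T = a₁ ⊗ b₁ ⊗ c₁ + a₂ ⊗ b₂ ⊗ c₂ then each S_k = c₁[k]·a₁b₁ᵀ + c₂[k]·a₂b₂ᵀ. S₀ and S₁ are linearly independent, so a₁b₁ᵀ and a₂b₂ᵀ must span the same plane of matrices: they are the rank-1 matrices of the form x·S₀ + y·S₁.
det(x·S₀ + y·S₁) is −48·x² + 48·xy + 96·y² = (-48)·(x − 2·y)(x + y), vanishing at (x:y) = (2:1) and (1:-1).
M₁ = 2·S₀ + S₁ = [[-18, 18], [36, -36]] = (-18)·(1, -2)(1, -1)ᵀ and M₂ = S₀ − S₁ = [[-9, 18], [-6, 12]] = (-3)·(3, 2)(1, -2)ᵀ, so take a₁ = (1, -2), b₁ = (1, -1), a₂ = (3, 2), b₂ = (1, -2).
Each slice is an integer combination of E₁ = a₁b₁ᵀ and E₂ = a₂b₂ᵀ: S₀ = −6·E₁ − E₂, S₁ = −6·E₁ + 2·E₂; reading off coefficients, c₁ = (-6, -6) and c₂ = (-1, 2).
Hence T = (1, -2) ⊗ (1, -1) ⊗ (-6, -6) + (3, 2) ⊗ (1, -2) ⊗ (-1, 2), so rank(T) ≤ 2.
These bounds meet, so rank(T) = 2.
Check entry T[0,1,1] = -6: (1)·(-1)·(-6) + (3)·(-2)·(2) = -6.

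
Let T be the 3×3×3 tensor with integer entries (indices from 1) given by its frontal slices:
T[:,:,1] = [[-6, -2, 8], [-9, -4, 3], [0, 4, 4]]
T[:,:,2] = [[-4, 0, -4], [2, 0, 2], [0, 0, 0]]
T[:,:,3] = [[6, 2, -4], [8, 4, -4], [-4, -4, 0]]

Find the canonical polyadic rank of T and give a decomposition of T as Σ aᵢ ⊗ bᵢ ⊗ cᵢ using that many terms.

Lower bound: the mode-2 unfolding of T (rows indexed by j, columns by (i,k) = (1,1), (1,2), (1,3), (2,1), (2,2), (2,3), (3,1), (3,2), (3,3)) is [[-6, -4, 6, -9, 2, 8, 0, 0, -4], [-2, 0, 2, -4, 0, 4, 4, 0, -4], [8, -4, -4, 3, 2, -4, 4, 0, 0]].
There the 3×3 minor on rows j ∈ {1, 2, 3}, columns (i,k) ∈ {(1,1), (1,2), (1,3)} is det [[-6, -4, 6], [-2, 0, 2], [8, -4, -4]] = -32 ≠ 0, so this unfolding has rank ≥ 3; CP rank is at least every unfolding rank, so rank(T) ≥ 3. (Flattening ranks never certify an upper bound on CP rank; for that we must actually write T with 3 rank-1 terms.)
Upper bound: T is a sum of 3 rank-1 terms, T = [1, 0, 2] ⊗ [1, 0, -1] ⊗ [-4, 0, 2] + [1, 2, -2] ⊗ [2, 1, -1] ⊗ [-2, 0, 2] + [2, -1, 0] ⊗ [1, 0, 1] ⊗ [1, -2, 0] (written with every a and b primitive with positive leading entry and the scale carried by c; CP decompositions are not unique, and this one is verified by expanding entrywise), so rank(T) ≤ 3.
These bounds meet, so rank(T) = 3.

rank(T) = 3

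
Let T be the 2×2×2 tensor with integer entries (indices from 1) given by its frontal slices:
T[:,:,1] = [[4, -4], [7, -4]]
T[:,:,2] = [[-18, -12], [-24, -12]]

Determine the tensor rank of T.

Lower bound: in the mode-3 unfolding of T (rows indexed by k, columns by (i,j)) the 2×2 minor on rows k ∈ {1, 2}, columns (i,j) ∈ {(1,1), (1,2)} is det [[4, -4], [-18, -12]] = -120 ≠ 0, so that unfolding has rank ≥ 2 and hence rank(T) ≥ 2 (CP rank is at least every unfolding rank, though it can be larger).
Upper bound: with S_k = T[:,:,k], the two rank-1 terms a₁b₁ᵀ, a₂b₂ᵀ are the rank-1 members of the pencil x·S₁ + y·S₂.
det(x·S₁ + y·S₂) is 12·x² + 12·xy − 72·y² = 12·(x + 3·y)(x − 2·y), vanishing at (x:y) = (3:-1) and (2:1).
M₁ = 3·S₁ − S₂ = [[30, 0], [45, 0]] = 15·(2, 3)(1, 0)ᵀ and M₂ = 2·S₁ + S₂ = [[-10, -20], [-10, -20]] = (-10)·(1, 1)(1, 2)ᵀ, so take a₁ = (2, 3), b₁ = (1, 0), a₂ = (1, 1), b₂ = (1, 2).
Each slice is an integer combination of E₁ = a₁b₁ᵀ and E₂ = a₂b₂ᵀ: S₁ = 3·E₁ − 2·E₂, S₂ = −6·E₁ − 6·E₂; reading off coefficients, c₁ = (3, -6) and c₂ = (-2, -6).
Hence T = (2, 3) (x) (1, 0) (x) (3, -6) + (1, 1) (x) (1, 2) (x) (-2, -6), so rank(T) ≤ 2.
These bounds meet, so rank(T) = 2.

2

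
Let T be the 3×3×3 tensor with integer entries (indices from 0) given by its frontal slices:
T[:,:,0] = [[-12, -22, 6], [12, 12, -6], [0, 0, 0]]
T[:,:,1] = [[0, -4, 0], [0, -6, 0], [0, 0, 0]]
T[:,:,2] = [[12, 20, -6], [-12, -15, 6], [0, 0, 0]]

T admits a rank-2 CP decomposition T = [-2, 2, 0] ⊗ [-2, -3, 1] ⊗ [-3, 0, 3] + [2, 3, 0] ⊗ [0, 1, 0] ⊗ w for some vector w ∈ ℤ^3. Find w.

Subtract the known terms from T to get the rank-1 residual R = [2, 3, 0] ⊗ [0, 1, 0] ⊗ w, so R[i,j,k] = a[i]·b[j]·w[k]. Pick indices with nonzero a[0]·b[1] = (2)·(1) = 2. Only the fibre through (0,1,·) is needed: R[0,1,:] = T[0,1,:] − Σₗ aₗ[0]bₗ[1]cₗ = [-22, -4, 20] − (-2)·(-3)·[-3, 0, 3] = [-4, -4, 2]. Then w[k] = R[0,1,k] / 2 for each k, giving w = [-4, -4, 2] / 2 = [-2, -2, 1].

w = [-2, -2, 1]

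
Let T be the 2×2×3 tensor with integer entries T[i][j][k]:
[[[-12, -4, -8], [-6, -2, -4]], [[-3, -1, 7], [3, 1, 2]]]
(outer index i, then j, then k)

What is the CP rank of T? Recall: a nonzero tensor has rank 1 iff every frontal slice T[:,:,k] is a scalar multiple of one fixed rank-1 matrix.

Lower bound: the mode-2 unfolding of T (rows indexed by j, columns by (i,k) = (0,0), (0,1), (0,2), (1,0), (1,1), (1,2)) is [[-12, -4, -8, -3, -1, 7], [-6, -2, -4, 3, 1, 2]].
There the 2×2 minor on rows j ∈ {0, 1}, columns (i,k) ∈ {(0,0), (1,0)} is det [[-12, -3], [-6, 3]] = -54 ≠ 0, so this unfolding has rank ≥ 2; CP rank is at least every unfolding rank, so rank(T) ≥ 2. (Flattening ranks never certify an upper bound on CP rank; for that we must actually write T with 2 rank-1 terms.)
Upper bound — finding two terms. Write S_k = T[:,:,k] for the frontal slices: S₀ = [[-12, -6], [-3, 3]], S₁ = [[-4, -2], [-1, 1]], S₂ = [[-8, -4], [7, 2]].
If T = a₁ ⊗ b₁ ⊗ c₁ + a₂ ⊗ b₂ ⊗ c₂ then each S_k = c₁[k]·a₁b₁ᵀ + c₂[k]·a₂b₂ᵀ. S₀ and S₂ are linearly independent, so a₁b₁ᵀ and a₂b₂ᵀ must span the same plane of matrices: they are the rank-1 matrices of the form x·S₀ + y·S₂.
det(x·S₀ + y·S₂) is −54·x² − 18·xy + 12·y² = (-6)·(3·x + 2·y)(3·x − y), vanishing at (x:y) = (2:-3) and (1:3).
M₁ = 2·S₀ − 3·S₂ = [[0, 0], [-27, 0]] = (-27)·[0, 1][1, 0]ᵀ and M₂ = S₀ + 3·S₂ = [[-36, -18], [18, 9]] = (-9)·[2, -1][2, 1]ᵀ, so take a₁ = [0, 1], b₁ = [1, 0], a₂ = [2, -1], b₂ = [2, 1].
Each slice is an integer combination of E₁ = a₁b₁ᵀ and E₂ = a₂b₂ᵀ: S₀ = −9·E₁ − 3·E₂, S₁ = −3·E₁ − E₂, S₂ = 3·E₁ − 2·E₂; reading off coefficients, c₁ = [-9, -3, 3] and c₂ = [-3, -1, -2].
Hence T = [0, 1] ⊗ [1, 0] ⊗ [-9, -3, 3] + [2, -1] ⊗ [2, 1] ⊗ [-3, -1, -2], so rank(T) ≤ 2.
These bounds meet, so rank(T) = 2.
Check entry T[1,0,2] = 7: (1)·(1)·(3) + (-1)·(2)·(-2) = 7.

2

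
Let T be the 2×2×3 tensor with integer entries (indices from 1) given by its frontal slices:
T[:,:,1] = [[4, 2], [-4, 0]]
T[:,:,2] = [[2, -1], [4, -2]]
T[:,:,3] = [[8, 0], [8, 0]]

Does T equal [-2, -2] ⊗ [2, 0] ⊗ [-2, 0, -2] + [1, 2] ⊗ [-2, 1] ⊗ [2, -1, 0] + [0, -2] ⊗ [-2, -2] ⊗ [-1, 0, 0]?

Yes

Reconstruct entrywise from the claimed factors. For example, T[2,2,1] = 0 and Σₗ aₗ[2]bₗ[2]cₗ[1] = (-2)·(0)·(-2) + (2)·(1)·(2) + (-2)·(-2)·(-1) = 0; checking all 12 entries, every one matches. The claim holds.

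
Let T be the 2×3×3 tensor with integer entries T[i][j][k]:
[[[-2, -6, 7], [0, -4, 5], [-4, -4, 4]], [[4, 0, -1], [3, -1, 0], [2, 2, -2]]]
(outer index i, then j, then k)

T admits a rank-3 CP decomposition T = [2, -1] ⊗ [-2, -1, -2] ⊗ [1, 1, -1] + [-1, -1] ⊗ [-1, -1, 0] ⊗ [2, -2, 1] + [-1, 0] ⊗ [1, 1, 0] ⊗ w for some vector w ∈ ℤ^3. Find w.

w = [0, 0, -2]

Subtract the known terms from T to get the rank-1 residual R = [-1, 0] ⊗ [1, 1, 0] ⊗ w, so R[i,j,k] = a[i]·b[j]·w[k]. Pick indices with nonzero a[0]·b[0] = (-1)·(1) = -1. Only the fibre through (0,0,·) is needed: R[0,0,:] = T[0,0,:] − Σₗ aₗ[0]bₗ[0]cₗ = [-2, -6, 7] − (2)·(-2)·[1, 1, -1] − (-1)·(-1)·[2, -2, 1] = [0, 0, 2]. Then w[k] = R[0,0,k] / -1 for each k, giving w = [0, 0, 2] / -1 = [0, 0, -2].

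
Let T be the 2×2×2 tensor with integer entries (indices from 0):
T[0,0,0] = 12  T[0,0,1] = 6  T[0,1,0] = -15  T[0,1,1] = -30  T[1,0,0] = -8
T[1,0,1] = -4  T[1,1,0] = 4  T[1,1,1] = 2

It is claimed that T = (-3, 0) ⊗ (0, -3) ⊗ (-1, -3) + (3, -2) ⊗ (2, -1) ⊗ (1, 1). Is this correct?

No

Reconstruct entry (0,0,0) from the claimed factors: Σₗ aₗ[0]bₗ[0]cₗ[0] = (-3)·(0)·(-1) + (3)·(2)·(1) = 6, but T[0,0,0] = 12. The claim is false.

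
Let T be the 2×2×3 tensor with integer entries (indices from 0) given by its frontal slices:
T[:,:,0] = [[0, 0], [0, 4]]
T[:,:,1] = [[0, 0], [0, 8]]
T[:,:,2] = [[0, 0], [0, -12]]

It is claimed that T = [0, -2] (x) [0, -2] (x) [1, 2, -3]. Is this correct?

Reconstruct entrywise from the claimed factors. For example, T[0,0,2] = 0 and Σₗ aₗ[0]bₗ[0]cₗ[2] = (0)·(0)·(-3) = 0; checking all 12 entries, every one matches. The claim holds.

Yes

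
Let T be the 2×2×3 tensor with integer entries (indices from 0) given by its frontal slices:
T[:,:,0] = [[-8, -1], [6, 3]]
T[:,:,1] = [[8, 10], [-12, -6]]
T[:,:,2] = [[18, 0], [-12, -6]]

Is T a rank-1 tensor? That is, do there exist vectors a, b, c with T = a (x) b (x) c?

The mode-2 unfolding of T (rows indexed by j, columns by (i,k) = (0,0), (0,1), (0,2), (1,0), (1,1), (1,2)) is [[-8, 8, 18, 6, -12, -12], [-1, 10, 0, 3, -6, -6]].
There the 2×2 minor on rows j ∈ {0, 1}, columns (i,k) ∈ {(0,0), (0,1)} is det [[-8, 8], [-1, 10]] = -72 ≠ 0, so this unfolding has rank ≥ 2; CP rank is at least every unfolding rank, so rank(T) ≥ 2.
In particular rank(T) ≥ 2 > 1, so T is not rank-1.

No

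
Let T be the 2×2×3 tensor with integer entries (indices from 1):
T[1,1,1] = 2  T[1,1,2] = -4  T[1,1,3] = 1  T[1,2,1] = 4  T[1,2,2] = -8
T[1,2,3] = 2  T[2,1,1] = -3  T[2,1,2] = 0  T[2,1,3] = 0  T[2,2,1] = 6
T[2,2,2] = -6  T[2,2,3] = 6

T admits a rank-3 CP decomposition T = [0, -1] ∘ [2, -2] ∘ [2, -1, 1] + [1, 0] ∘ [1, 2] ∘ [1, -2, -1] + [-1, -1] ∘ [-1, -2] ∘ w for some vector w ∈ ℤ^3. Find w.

w = [1, -2, 2]

Subtract the known terms from T to get the rank-1 residual R = [-1, -1] ∘ [-1, -2] ∘ w, so R[i,j,k] = a[i]·b[j]·w[k]. Pick indices with nonzero a[1]·b[1] = (-1)·(-1) = 1. Only the fibre through (1,1,·) is needed: R[1,1,:] = T[1,1,:] − Σₗ aₗ[1]bₗ[1]cₗ = [2, -4, 1] − (0)·(2)·[2, -1, 1] − (1)·(1)·[1, -2, -1] = [1, -2, 2]. Then w[k] = R[1,1,k] / 1 for each k, giving w = [1, -2, 2] / 1 = [1, -2, 2].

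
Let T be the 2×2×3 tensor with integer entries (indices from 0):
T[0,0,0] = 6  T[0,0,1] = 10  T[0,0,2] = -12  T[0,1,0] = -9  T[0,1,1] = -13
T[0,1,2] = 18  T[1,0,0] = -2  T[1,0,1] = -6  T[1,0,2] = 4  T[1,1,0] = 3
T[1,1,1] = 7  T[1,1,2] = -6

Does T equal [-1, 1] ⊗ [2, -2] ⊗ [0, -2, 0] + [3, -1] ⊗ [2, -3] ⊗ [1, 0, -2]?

No

Reconstruct entry (0,0,1) from the claimed factors: Σₗ aₗ[0]bₗ[0]cₗ[1] = (-1)·(2)·(-2) + (3)·(2)·(0) = 4, but T[0,0,1] = 10. The claim is false.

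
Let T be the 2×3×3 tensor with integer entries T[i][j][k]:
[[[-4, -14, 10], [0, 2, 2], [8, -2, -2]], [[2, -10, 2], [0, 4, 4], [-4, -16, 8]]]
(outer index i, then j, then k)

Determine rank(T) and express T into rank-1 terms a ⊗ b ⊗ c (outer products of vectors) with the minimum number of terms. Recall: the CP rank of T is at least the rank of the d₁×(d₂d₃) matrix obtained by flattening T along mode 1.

rank(T) = 3

Lower bound: in the mode-2 unfolding of T (rows indexed by j, columns by (i,k)) the 3×3 minor on rows j ∈ {0, 1, 2}, columns (i,k) ∈ {(0,0), (0,1), (0,2)} is det [[-4, -14, 10], [0, 2, 2], [8, -2, -2]] = -384 ≠ 0, so that unfolding has rank ≥ 3 and hence rank(T) ≥ 3 (CP rank is at least every unfolding rank, though it can be larger).
Upper bound: T is a sum of 3 rank-1 terms, T = [1, 1] ⊗ [1, 0, 1] ⊗ [0, -8, 8] + [1, 2] ⊗ [1, -1, 1] ⊗ [0, -2, -2] + [2, -1] ⊗ [1, 0, -2] ⊗ [-2, -2, 2] (written with every a and b primitive with positive leading entry and the scale carried by c; CP decompositions are not unique, and this one is verified by expanding entrywise), so rank(T) ≤ 3.
These bounds meet, so rank(T) = 3.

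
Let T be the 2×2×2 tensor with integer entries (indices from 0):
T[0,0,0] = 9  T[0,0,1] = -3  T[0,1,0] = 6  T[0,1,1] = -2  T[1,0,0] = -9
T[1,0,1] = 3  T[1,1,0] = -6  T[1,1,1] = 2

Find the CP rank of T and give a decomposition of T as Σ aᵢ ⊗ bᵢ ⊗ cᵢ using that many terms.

rank(T) = 1

Lower bound: T ≠ 0 (e.g. T[0,0,0] = 9), so rank(T) ≥ 1.
Upper bound: if T = a ⊗ b ⊗ c then every fibre of T is a multiple of the corresponding factor, so read the factors off the fibres through the nonzero entry T[0,0,0] = 9.
The mode-1 fibre T[:,0,0] = [9, -9] gives a = [1, -1] (primitive direction); the mode-2 fibre T[0,:,0] = [9, 6] gives b = [3, 2]; then c[k] = T[0,0,k] / (a[0]·b[0]) = [9, -3] / 3 = [3, -1].
Expanding [1, -1] ⊗ [3, 2] ⊗ [3, -1] reproduces all 8 entries of T, so T = [1, -1] ⊗ [3, 2] ⊗ [3, -1] and rank(T) ≤ 1.
These bounds meet, so rank(T) = 1.
Check entry T[1,0,1] = 3: (-1)·(3)·(-1) = 3.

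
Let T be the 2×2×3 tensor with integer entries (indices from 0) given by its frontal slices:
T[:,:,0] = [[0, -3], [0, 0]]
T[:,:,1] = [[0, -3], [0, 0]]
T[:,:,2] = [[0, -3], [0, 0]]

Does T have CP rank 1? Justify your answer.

Yes

The mode-1 fibre T[:,1,0] = [-3, 0] gives a = [1, 0] (primitive direction); the mode-2 fibre T[0,:,0] = [0, -3] gives b = [0, 1]; then c[k] = T[0,1,k] / (a[0]·b[1]) = [-3, -3, -3] / 1 = [-3, -3, -3].
Expanding [1, 0] ⊗ [0, 1] ⊗ [-3, -3, -3] reproduces all 12 entries of T, so T = [1, 0] ⊗ [0, 1] ⊗ [-3, -3, -3] and rank(T) ≤ 1.
Equivalently every frontal slice T[:,:,k] is c[k] times the rank-1 matrix [1, 0] ⊗ [0, 1]. So T has rank 1 (it is nonzero).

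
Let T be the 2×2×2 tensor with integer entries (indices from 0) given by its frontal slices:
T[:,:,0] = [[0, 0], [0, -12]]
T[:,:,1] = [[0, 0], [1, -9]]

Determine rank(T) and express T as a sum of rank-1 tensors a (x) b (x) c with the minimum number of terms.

Lower bound: in the mode-2 unfolding of T (rows indexed by j, columns by (i,k)) the 2×2 minor on rows j ∈ {0, 1}, columns (i,k) ∈ {(1,0), (1,1)} is det [[0, 1], [-12, -9]] = 12 ≠ 0, so that unfolding has rank ≥ 2 and hence rank(T) ≥ 2 (CP rank is at least every unfolding rank, though it can be larger).
Upper bound: T[i,:,:] = a[i]·M for every slice, with a = (0, 1) and M = [[0, 1], [-12, -9]] (rows j, columns k).
Splitting M by its rows (j = 0, 1), M = (1, 0)(0, 1)ᵀ + (0, 1)(-12, -9)ᵀ.
Hence T = (0, 1) (x) (1, 0) (x) (0, 1) + (0, 1) (x) (0, 1) (x) (-12, -9), so rank(T) ≤ 2.
These bounds meet, so rank(T) = 2.

rank(T) = 2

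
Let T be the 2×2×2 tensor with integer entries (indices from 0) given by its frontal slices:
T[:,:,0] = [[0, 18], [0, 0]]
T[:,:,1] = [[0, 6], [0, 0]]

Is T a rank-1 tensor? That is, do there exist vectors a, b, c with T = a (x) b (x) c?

If T = a (x) b (x) c then every fibre of T is a multiple of the corresponding factor, so read the factors off the fibres through the nonzero entry T[0,1,0] = 18.
The mode-1 fibre T[:,1,0] = [18, 0] gives a = (1, 0) (primitive direction); the mode-2 fibre T[0,:,0] = [0, 18] gives b = (0, 1); then c[k] = T[0,1,k] / (a[0]·b[1]) = [18, 6] / 1 = (18, 6).
Expanding (1, 0) (x) (0, 1) (x) (18, 6) reproduces all 8 entries of T, so T = (1, 0) (x) (0, 1) (x) (18, 6) and rank(T) ≤ 1.
Equivalently every frontal slice T[:,:,k] is c[k] times the rank-1 matrix (1, 0) (x) (0, 1). So T has rank 1 (it is nonzero).

Yes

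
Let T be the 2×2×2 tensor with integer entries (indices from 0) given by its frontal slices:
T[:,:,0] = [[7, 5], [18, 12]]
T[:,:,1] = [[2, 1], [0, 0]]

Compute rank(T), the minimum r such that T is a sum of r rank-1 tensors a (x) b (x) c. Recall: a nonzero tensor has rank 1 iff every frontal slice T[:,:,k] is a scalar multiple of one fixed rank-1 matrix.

2

Lower bound: in the mode-1 unfolding of T (rows indexed by i, columns by (j,k)) the 2×2 minor on rows i ∈ {0, 1}, columns (j,k) ∈ {(0,0), (0,1)} is det [[7, 2], [18, 0]] = -36 ≠ 0, so that unfolding has rank ≥ 2 and hence rank(T) ≥ 2 (CP rank is at least every unfolding rank, though it can be larger).
Upper bound: with S_k = T[:,:,k], the two rank-1 terms a₁b₁ᵀ, a₂b₂ᵀ are the rank-1 members of the pencil x·S₀ + y·S₁.
det(x·S₀ + y·S₁) is −6·x² + 6·xy = (-6)·(x − y)(x), vanishing at (x:y) = (1:1) and (0:1).
M₁ = S₀ + S₁ = [[9, 6], [18, 12]] = 3·(1, 2)(3, 2)ᵀ and M₂ = S₁ = [[2, 1], [0, 0]] = (1, 0)(2, 1)ᵀ, so take a₁ = (1, 2), b₁ = (3, 2), a₂ = (1, 0), b₂ = (2, 1).
Each slice is an integer combination of E₁ = a₁b₁ᵀ and E₂ = a₂b₂ᵀ: S₀ = 3·E₁ − E₂, S₁ = E₂; reading off coefficients, c₁ = (3, 0) and c₂ = (-1, 1).
Hence T = (1, 2) (x) (3, 2) (x) (3, 0) + (1, 0) (x) (2, 1) (x) (-1, 1), so rank(T) ≤ 2.
These bounds meet, so rank(T) = 2.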